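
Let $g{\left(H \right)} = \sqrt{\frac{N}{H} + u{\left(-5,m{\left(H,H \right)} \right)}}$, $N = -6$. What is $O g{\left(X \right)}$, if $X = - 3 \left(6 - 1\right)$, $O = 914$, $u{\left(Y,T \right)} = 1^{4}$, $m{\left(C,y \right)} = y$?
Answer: $\frac{914 \sqrt{35}}{5} \approx 1081.5$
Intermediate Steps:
$u{\left(Y,T \right)} = 1$
$X = -15$ ($X = \left(-3\right) 5 = -15$)
$g{\left(H \right)} = \sqrt{1 - \frac{6}{H}}$ ($g{\left(H \right)} = \sqrt{- \frac{6}{H} + 1} = \sqrt{1 - \frac{6}{H}}$)
$O g{\left(X \right)} = 914 \sqrt{\frac{-6 - 15}{-15}} = 914 \sqrt{\left(- \frac{1}{15}\right) \left(-21\right)} = 914 \sqrt{\frac{7}{5}} = 914 \frac{\sqrt{35}}{5} = \frac{914 \sqrt{35}}{5}$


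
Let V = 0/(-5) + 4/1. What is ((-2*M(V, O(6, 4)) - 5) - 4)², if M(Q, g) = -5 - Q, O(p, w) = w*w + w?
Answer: 81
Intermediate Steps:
O(p, w) = w + w² (O(p, w) = w² + w = w + w²)
V = 4 (V = 0*(-⅕) + 4*1 = 0 + 4 = 4)
((-2*M(V, O(6, 4)) - 5) - 4)² = ((-2*(-5 - 1*4) - 5) - 4)² = ((-2*(-5 - 4) - 5) - 4)² = ((-2*(-9) - 5) - 4)² = ((18 - 5) - 4)² = (13 - 4)² = 9² = 81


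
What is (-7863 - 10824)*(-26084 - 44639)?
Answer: 1321600701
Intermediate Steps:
(-7863 - 10824)*(-26084 - 44639) = -18687*(-70723) = 1321600701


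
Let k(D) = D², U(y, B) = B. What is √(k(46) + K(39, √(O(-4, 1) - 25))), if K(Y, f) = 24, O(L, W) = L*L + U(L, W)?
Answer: 2*√535 ≈ 46.260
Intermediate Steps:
O(L, W) = W + L² (O(L, W) = L*L + W = L² + W = W + L²)
√(k(46) + K(39, √(O(-4, 1) - 25))) = √(46² + 24) = √(2116 + 24) = √2140 = 2*√535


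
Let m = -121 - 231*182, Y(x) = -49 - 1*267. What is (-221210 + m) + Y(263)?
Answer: -263689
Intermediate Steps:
Y(x) = -316 (Y(x) = -49 - 267 = -316)
m = -42163 (m = -121 - 42042 = -42163)
(-221210 + m) + Y(263) = (-221210 - 42163) - 316 = -263373 - 316 = -263689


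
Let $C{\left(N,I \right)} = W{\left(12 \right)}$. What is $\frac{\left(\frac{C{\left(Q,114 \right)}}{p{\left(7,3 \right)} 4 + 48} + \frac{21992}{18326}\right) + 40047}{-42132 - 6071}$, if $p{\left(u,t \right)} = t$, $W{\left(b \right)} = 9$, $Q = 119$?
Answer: $- \frac{7339260629}{8833681780} \approx -0.83083$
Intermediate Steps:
$C{\left(N,I \right)} = 9$
$\frac{\left(\frac{C{\left(Q,114 \right)}}{p{\left(7,3 \right)} 4 + 48} + \frac{21992}{18326}\right) + 40047}{-42132 - 6071} = \frac{\left(\frac{9}{3 \cdot 4 + 48} + \frac{21992}{18326}\right) + 40047}{-42132 - 6071} = \frac{\left(\frac{9}{12 + 48} + 21992 \cdot \frac{1}{18326}\right) + 40047}{-48203} = \left(\left(\frac{9}{60} + \frac{10996}{9163}\right) + 40047\right) \left(- \frac{1}{48203}\right) = \left(\left(9 \cdot \frac{1}{60} + \frac{10996}{9163}\right) + 40047\right) \left(- \frac{1}{48203}\right) = \left(\left(\frac{3}{20} + \frac{10996}{9163}\right) + 40047\right) \left(- \frac{1}{48203}\right) = \left(\frac{247409}{183260} + 40047\right) \left(- \frac{1}{48203}\right) = \frac{7339260629}{183260} \left(- \frac{1}{48203}\right) = - \frac{7339260629}{8833681780}$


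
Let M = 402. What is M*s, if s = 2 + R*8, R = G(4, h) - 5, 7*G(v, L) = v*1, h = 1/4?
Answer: -94068/7 ≈ -13438.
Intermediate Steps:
h = 1/4 ≈ 0.25000
G(v, L) = v/7 (G(v, L) = (v*1)/7 = v/7)
R = -31/7 (R = (1/7)*4 - 5 = 4/7 - 5 = -31/7 ≈ -4.4286)
s = -234/7 (s = 2 - 31/7*8 = 2 - 248/7 = -234/7 ≈ -33.429)
M*s = 402*(-234/7) = -94068/7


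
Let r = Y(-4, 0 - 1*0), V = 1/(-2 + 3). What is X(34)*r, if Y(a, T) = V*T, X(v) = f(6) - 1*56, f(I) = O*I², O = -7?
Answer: 0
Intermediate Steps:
V = 1 (V = 1/1 = 1)
f(I) = -7*I²
X(v) = -308 (X(v) = -7*6² - 1*56 = -7*36 - 56 = -252 - 56 = -308)
Y(a, T) = T (Y(a, T) = 1*T = T)
r = 0 (r = 0 - 1*0 = 0 + 0 = 0)
X(34)*r = -308*0 = 0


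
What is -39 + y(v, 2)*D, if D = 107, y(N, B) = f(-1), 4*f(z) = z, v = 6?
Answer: -263/4 ≈ -65.750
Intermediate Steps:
f(z) = z/4
y(N, B) = -¼ (y(N, B) = (¼)*(-1) = -¼)
-39 + y(v, 2)*D = -39 - ¼*107 = -39 - 107/4 = -263/4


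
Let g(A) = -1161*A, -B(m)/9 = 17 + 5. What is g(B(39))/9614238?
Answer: 38313/1602373 ≈ 0.023910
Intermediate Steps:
B(m) = -198 (B(m) = -9*(17 + 5) = -9*22 = -198)
g(B(39))/9614238 = -1161*(-198)/9614238 = 229878*(1/9614238) = 38313/1602373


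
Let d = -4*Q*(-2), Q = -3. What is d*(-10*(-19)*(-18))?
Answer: 82080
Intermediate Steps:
d = -24 (d = -4*(-3)*(-2) = 12*(-2) = -24)
d*(-10*(-19)*(-18)) = -24*(-10*(-19))*(-18) = -4560*(-18) = -24*(-3420) = 82080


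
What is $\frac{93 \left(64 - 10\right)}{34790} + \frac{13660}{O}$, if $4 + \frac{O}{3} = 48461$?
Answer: $\frac{602642281}{2528728545} \approx 0.23832$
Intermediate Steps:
$O = 145371$ ($O = -12 + 3 \cdot 48461 = -12 + 145383 = 145371$)
$\frac{93 \left(64 - 10\right)}{34790} + \frac{13660}{O} = \frac{93 \left(64 - 10\right)}{34790} + \frac{13660}{145371} = 93 \left(64 - 10\right) \frac{1}{34790} + 13660 \cdot \frac{1}{145371} = 93 \cdot 54 \cdot \frac{1}{34790} + \frac{13660}{145371} = 5022 \cdot \frac{1}{34790} + \frac{13660}{145371} = \frac{2511}{17395} + \frac{13660}{145371} = \frac{602642281}{2528728545}$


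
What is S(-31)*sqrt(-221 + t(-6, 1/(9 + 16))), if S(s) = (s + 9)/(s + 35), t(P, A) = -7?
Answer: -11*I*sqrt(57) ≈ -83.048*I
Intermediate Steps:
S(s) = (9 + s)/(35 + s)
S(-31)*sqrt(-221 + t(-6, 1/(9 + 16))) = ((9 - 31)/(35 - 31))*sqrt(-221 - 7) = (-22/4)*sqrt(-228) = ((1/4)*(-22))*(2*I*sqrt(57)) = -11*I*sqrt(57)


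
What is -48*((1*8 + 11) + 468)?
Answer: -23376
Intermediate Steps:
-48*((1*8 + 11) + 468) = -48*((8 + 11) + 468) = -48*(19 + 468) = -48*487 = -23376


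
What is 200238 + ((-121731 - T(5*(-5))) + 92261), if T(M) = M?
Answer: 170793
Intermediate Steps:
200238 + ((-121731 - T(5*(-5))) + 92261) = 200238 + ((-121731 - 5*(-5)) + 92261) = 200238 + ((-121731 - 1*(-25)) + 92261) = 200238 + ((-121731 + 25) + 92261) = 200238 + (-121706 + 92261) = 200238 - 29445 = 170793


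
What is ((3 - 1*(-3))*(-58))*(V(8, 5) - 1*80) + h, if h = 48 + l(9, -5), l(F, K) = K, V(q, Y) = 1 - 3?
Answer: 28579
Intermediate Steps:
V(q, Y) = -2
h = 43 (h = 48 - 5 = 43)
((3 - 1*(-3))*(-58))*(V(8, 5) - 1*80) + h = ((3 - 1*(-3))*(-58))*(-2 - 1*80) + 43 = ((3 + 3)*(-58))*(-2 - 80) + 43 = (6*(-58))*(-82) + 43 = -348*(-82) + 43 = 28536 + 43 = 28579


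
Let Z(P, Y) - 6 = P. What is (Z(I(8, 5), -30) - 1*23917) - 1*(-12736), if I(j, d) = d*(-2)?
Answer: -11185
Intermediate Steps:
I(j, d) = -2*d
Z(P, Y) = 6 + P
(Z(I(8, 5), -30) - 1*23917) - 1*(-12736) = ((6 - 2*5) - 1*23917) - 1*(-12736) = ((6 - 10) - 23917) + 12736 = (-4 - 23917) + 12736 = -23921 + 12736 = -11185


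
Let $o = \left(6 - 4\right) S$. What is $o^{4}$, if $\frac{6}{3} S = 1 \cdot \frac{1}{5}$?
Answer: $\frac{1}{625} \approx 0.0016$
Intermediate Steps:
$S = \frac{1}{10}$ ($S = \frac{1 \cdot \frac{1}{5}}{2} = \frac{1}{2} \cdot \frac{1}{5} = \frac{1}{10} \approx 0.1$)
$o = \frac{1}{5}$ ($o = \left(6 - 4\right) \frac{1}{10} = 2 \cdot \frac{1}{10} = \frac{1}{5} \approx 0.2$)
$o^{4} = \left(\frac{1}{5}\right)^{4} = \frac{1}{625}$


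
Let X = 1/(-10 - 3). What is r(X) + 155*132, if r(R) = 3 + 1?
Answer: 20464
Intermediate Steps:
X = -1/13 (X = 1/(-13) = -1/13 ≈ -0.076923)
r(R) = 4
r(X) + 155*132 = 4 + 155*132 = 4 + 20460 = 20464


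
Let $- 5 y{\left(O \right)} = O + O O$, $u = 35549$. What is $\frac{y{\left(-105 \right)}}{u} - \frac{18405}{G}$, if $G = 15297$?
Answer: $- \frac{229229331}{181264351} \approx -1.2646$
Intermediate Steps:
$y{\left(O \right)} = - \frac{O}{5} - \frac{O^{2}}{5}$ ($y{\left(O \right)} = - \frac{O + O O}{5} = - \frac{O + O^{2}}{5} = - \frac{O}{5} - \frac{O^{2}}{5}$)
$\frac{y{\left(-105 \right)}}{u} - \frac{18405}{G} = \frac{\left(- \frac{1}{5}\right) \left(-105\right) \left(1 - 105\right)}{35549} - \frac{18405}{15297} = \left(- \frac{1}{5}\right) \left(-105\right) \left(-104\right) \frac{1}{35549} - \frac{6135}{5099} = \left(-2184\right) \frac{1}{35549} - \frac{6135}{5099} = - \frac{2184}{35549} - \frac{6135}{5099} = - \frac{229229331}{181264351}$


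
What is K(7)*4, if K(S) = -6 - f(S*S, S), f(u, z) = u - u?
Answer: -24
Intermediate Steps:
f(u, z) = 0
K(S) = -6 (K(S) = -6 - 1*0 = -6 + 0 = -6)
K(7)*4 = -6*4 = -24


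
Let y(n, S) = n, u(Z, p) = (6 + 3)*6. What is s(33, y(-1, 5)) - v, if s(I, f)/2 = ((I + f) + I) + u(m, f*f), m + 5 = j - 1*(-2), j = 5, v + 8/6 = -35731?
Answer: 107911/3 ≈ 35970.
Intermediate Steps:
v = -107197/3 (v = -4/3 - 35731 = -107197/3 ≈ -35732.)
m = 2 (m = -5 + (5 - 1*(-2)) = -5 + (5 + 2) = -5 + 7 = 2)
u(Z, p) = 54 (u(Z, p) = 9*6 = 54)
s(I, f) = 108 + 2*f + 4*I (s(I, f) = 2*(((I + f) + I) + 54) = 2*((f + 2*I) + 54) = 2*(54 + f + 2*I) = 108 + 2*f + 4*I)
s(33, y(-1, 5)) - v = (108 + 2*(-1) + 4*33) - 1*(-107197/3) = (108 - 2 + 132) + 107197/3 = 238 + 107197/3 = 107911/3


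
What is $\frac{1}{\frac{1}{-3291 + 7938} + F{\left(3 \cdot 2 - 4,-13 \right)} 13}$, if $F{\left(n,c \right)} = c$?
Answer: $- \frac{4647}{785342} \approx -0.0059172$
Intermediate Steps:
$\frac{1}{\frac{1}{-3291 + 7938} + F{\left(3 \cdot 2 - 4,-13 \right)} 13} = \frac{1}{\frac{1}{-3291 + 7938} - 169} = \frac{1}{\frac{1}{4647} - 169} = \frac{1}{- \frac{785342}{4647}} = - \frac{4647}{785342}$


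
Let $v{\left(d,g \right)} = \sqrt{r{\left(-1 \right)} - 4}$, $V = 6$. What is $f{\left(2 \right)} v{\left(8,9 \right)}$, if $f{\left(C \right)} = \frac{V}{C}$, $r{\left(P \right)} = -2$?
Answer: $3 i \sqrt{6} \approx 7.3485 i$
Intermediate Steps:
$f{\left(C \right)} = \frac{6}{C}$
$v{\left(d,g \right)} = i \sqrt{6}$ ($v{\left(d,g \right)} = \sqrt{-2 - 4} = \sqrt{-6} = i \sqrt{6}$)
$f{\left(2 \right)} v{\left(8,9 \right)} = \frac{6}{2} i \sqrt{6} = 6 \cdot \frac{1}{2} i \sqrt{6} = 3 i \sqrt{6}$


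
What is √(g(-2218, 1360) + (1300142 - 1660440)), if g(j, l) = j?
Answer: 22*I*√749 ≈ 602.09*I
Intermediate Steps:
√(g(-2218, 1360) + (1300142 - 1660440)) = √(-2218 + (1300142 - 1660440)) = √(-2218 - 360298) = √(-362516) = 22*I*√749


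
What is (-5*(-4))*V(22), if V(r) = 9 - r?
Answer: -260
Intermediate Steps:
(-5*(-4))*V(22) = (-5*(-4))*(9 - 1*22) = 20*(9 - 22) = 20*(-13) = -260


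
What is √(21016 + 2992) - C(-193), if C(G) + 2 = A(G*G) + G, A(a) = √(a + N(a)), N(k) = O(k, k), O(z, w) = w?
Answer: 195 - 193*√2 + 2*√6002 ≈ 77.002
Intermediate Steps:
N(k) = k
A(a) = √2*√a (A(a) = √(a + a) = √(2*a) = √2*√a)
C(G) = -2 + G + √2*√(G²) (C(G) = -2 + (√2*√(G*G) + G) = -2 + (√2*√(G²) + G) = -2 + (G + √2*√(G²)) = -2 + G + √2*√(G²))
√(21016 + 2992) - C(-193) = √(21016 + 2992) - (-2 - 193 + √2*√((-193)²)) = √24008 - (-2 - 193 + √2*√37249) = 2*√6002 - (-2 - 193 + √2*193) = 2*√6002 - (-2 - 193 + 193*√2) = 2*√6002 - (-195 + 193*√2) = 2*√6002 + (195 - 193*√2) = 195 - 193*√2 + 2*√6002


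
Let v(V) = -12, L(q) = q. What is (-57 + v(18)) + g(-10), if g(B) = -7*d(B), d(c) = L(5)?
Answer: -104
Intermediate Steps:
d(c) = 5
g(B) = -35 (g(B) = -7*5 = -35)
(-57 + v(18)) + g(-10) = (-57 - 12) - 35 = -69 - 35 = -104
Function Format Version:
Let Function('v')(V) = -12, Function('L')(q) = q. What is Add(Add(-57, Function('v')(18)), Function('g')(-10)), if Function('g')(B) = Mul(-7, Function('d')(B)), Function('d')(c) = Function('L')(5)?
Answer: -104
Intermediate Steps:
Function('d')(c) = 5
Function('g')(B) = -35 (Function('g')(B) = Mul(-7, 5) = -35)
Add(Add(-57, Function('v')(18)), Function('g')(-10)) = Add(Add(-57, -12), -35) = Add(-69, -35) = -104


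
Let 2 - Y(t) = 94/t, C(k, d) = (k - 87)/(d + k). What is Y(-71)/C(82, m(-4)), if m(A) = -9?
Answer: -17228/355 ≈ -48.530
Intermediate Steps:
C(k, d) = (-87 + k)/(d + k)
Y(t) = 2 - 94/t
Y(-71)/C(82, m(-4)) = (2 - 94/(-71))/(((-87 + 82)/(-9 + 82))) = (2 - 94*(-1/71))/((-5/73)) = (2 + 94/71)/(((1/73)*(-5))) = 236/(71*(-5/73)) = (236/71)*(-73/5) = -17228/355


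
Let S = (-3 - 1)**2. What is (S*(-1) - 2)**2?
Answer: 324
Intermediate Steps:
S = 16 (S = (-4)**2 = 16)
(S*(-1) - 2)**2 = (16*(-1) - 2)**2 = (-16 - 2)**2 = (-18)**2 = 324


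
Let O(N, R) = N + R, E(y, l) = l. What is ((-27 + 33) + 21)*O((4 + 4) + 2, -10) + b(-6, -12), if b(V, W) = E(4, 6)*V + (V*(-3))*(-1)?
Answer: -54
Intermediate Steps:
b(V, W) = 9*V (b(V, W) = 6*V + (V*(-3))*(-1) = 6*V - 3*V*(-1) = 6*V + 3*V = 9*V)
((-27 + 33) + 21)*O((4 + 4) + 2, -10) + b(-6, -12) = ((-27 + 33) + 21)*(((4 + 4) + 2) - 10) + 9*(-6) = (6 + 21)*((8 + 2) - 10) - 54 = 27*(10 - 10) - 54 = 27*0 - 54 = 0 - 54 = -54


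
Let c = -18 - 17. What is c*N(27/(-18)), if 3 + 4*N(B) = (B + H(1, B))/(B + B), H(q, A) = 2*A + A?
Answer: 35/4 ≈ 8.7500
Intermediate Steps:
H(q, A) = 3*A
N(B) = -¼ (N(B) = -¾ + ((B + 3*B)/(B + B))/4 = -¾ + ((4*B)/((2*B)))/4 = -¾ + ((4*B)*(1/(2*B)))/4 = -¾ + (¼)*2 = -¾ + ½ = -¼)
c = -35
c*N(27/(-18)) = -35*(-¼) = 35/4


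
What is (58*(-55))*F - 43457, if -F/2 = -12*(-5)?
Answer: 339343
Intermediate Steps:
F = -120 (F = -(-24)*(-5) = -2*60 = -120)
(58*(-55))*F - 43457 = (58*(-55))*(-120) - 43457 = -3190*(-120) - 43457 = 382800 - 43457 = 339343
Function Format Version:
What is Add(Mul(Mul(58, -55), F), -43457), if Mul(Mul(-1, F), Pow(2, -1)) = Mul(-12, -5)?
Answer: 339343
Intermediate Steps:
F = -120 (F = Mul(-2, Mul(-12, -5)) = Mul(-2, 60) = -120)
Add(Mul(Mul(58, -55), F), -43457) = Add(Mul(Mul(58, -55), -120), -43457) = Add(Mul(-3190, -120), -43457) = Add(382800, -43457) = 339343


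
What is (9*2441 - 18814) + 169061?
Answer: 172216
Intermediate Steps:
(9*2441 - 18814) + 169061 = (21969 - 18814) + 169061 = 3155 + 169061 = 172216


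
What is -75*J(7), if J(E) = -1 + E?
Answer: -450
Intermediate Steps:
-75*J(7) = -75*(-1 + 7) = -75*6 = -450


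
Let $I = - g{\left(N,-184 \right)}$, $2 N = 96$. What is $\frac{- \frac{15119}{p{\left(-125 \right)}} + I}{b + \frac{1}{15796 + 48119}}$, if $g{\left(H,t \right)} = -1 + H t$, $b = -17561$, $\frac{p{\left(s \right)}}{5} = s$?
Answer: $- \frac{35381707776}{70150707125} \approx -0.50437$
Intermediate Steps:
$N = 48$ ($N = \frac{1}{2} \cdot 96 = 48$)
$p{\left(s \right)} = 5 s$
$I = 8833$ ($I = - (-1 + 48 \left(-184\right)) = - (-1 - 8832) = \left(-1\right) \left(-8833\right) = 8833$)
$\frac{- \frac{15119}{p{\left(-125 \right)}} + I}{b + \frac{1}{15796 + 48119}} = \frac{- \frac{15119}{5 \left(-125\right)} + 8833}{-17561 + \frac{1}{15796 + 48119}} = \frac{- \frac{15119}{-625} + 8833}{-17561 + \frac{1}{63915}} = \frac{\left(-15119\right) \left(- \frac{1}{625}\right) + 8833}{-17561 + \frac{1}{63915}} = \frac{\frac{15119}{625} + 8833}{- \frac{1122411314}{63915}} = \frac{5535744}{625} \left(- \frac{63915}{1122411314}\right) = - \frac{35381707776}{70150707125}$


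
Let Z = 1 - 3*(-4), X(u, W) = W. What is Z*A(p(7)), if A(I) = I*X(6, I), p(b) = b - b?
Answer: 0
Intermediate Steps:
p(b) = 0
A(I) = I² (A(I) = I*I = I²)
Z = 13 (Z = 1 + 12 = 13)
Z*A(p(7)) = 13*0² = 13*0 = 0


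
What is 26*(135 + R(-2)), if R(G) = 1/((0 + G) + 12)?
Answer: 17563/5 ≈ 3512.6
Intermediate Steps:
R(G) = 1/(12 + G) (R(G) = 1/(G + 12) = 1/(12 + G))
26*(135 + R(-2)) = 26*(135 + 1/(12 - 2)) = 26*(135 + 1/10) = 26*(1351/10) = 17563/5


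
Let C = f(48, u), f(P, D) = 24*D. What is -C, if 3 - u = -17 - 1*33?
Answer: -1272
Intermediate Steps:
u = 53 (u = 3 - (-17 - 1*33) = 3 - (-17 - 33) = 3 - 1*(-50) = 3 + 50 = 53)
C = 1272 (C = 24*53 = 1272)
-C = -1*1272 = -1272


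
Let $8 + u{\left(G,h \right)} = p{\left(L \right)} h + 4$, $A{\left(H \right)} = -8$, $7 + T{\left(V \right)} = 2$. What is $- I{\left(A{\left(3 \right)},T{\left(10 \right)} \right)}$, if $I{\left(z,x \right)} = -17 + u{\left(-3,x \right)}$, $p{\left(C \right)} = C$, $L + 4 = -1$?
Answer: $-4$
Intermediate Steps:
$L = -5$ ($L = -4 - 1 = -5$)
$T{\left(V \right)} = -5$ ($T{\left(V \right)} = -7 + 2 = -5$)
$u{\left(G,h \right)} = -4 - 5 h$ ($u{\left(G,h \right)} = -8 - \left(-4 + 5 h\right) = -4 - 5 h$)
$I{\left(z,x \right)} = -21 - 5 x$ ($I{\left(z,x \right)} = -17 - \left(4 + 5 x\right) = -21 - 5 x$)
$- I{\left(A{\left(3 \right)},T{\left(10 \right)} \right)} = - (-21 - -25) = - (-21 + 25) = \left(-1\right) 4 = -4$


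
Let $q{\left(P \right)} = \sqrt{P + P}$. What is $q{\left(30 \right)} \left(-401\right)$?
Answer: $- 802 \sqrt{15} \approx -3106.1$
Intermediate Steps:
$q{\left(P \right)} = \sqrt{2} \sqrt{P}$ ($q{\left(P \right)} = \sqrt{2 P} = \sqrt{2} \sqrt{P}$)
$q{\left(30 \right)} \left(-401\right) = \sqrt{2} \sqrt{30} \left(-401\right) = 2 \sqrt{15} \left(-401\right) = - 802 \sqrt{15}$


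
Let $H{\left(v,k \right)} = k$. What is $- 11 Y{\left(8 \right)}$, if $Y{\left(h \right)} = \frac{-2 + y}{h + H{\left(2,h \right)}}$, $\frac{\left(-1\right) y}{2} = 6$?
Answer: $\frac{77}{8} \approx 9.625$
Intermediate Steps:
$y = -12$ ($y = \left(-2\right) 6 = -12$)
$Y{\left(h \right)} = - \frac{7}{h}$ ($Y{\left(h \right)} = \frac{-2 - 12}{h + h} = - \frac{14}{2 h} = - 14 \frac{1}{2 h} = - \frac{7}{h}$)
$- 11 Y{\left(8 \right)} = - 11 \left(- \frac{7}{8}\right) = - 11 \left(\left(-7\right) \frac{1}{8}\right) = \left(-11\right) \left(- \frac{7}{8}\right) = \frac{77}{8}$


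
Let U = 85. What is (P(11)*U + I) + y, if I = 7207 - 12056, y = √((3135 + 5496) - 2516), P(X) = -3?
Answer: -5104 + √6115 ≈ -5025.8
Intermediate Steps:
y = √6115 (y = √(8631 - 2516) = √6115 ≈ 78.198)
I = -4849
(P(11)*U + I) + y = (-3*85 - 4849) + √6115 = (-255 - 4849) + √6115 = -5104 + √6115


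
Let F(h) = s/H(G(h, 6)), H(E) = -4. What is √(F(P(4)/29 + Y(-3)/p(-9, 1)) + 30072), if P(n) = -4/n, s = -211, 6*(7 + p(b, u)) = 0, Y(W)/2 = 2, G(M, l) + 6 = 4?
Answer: √120499/2 ≈ 173.56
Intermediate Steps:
G(M, l) = -2 (G(M, l) = -6 + 4 = -2)
Y(W) = 4 (Y(W) = 2*2 = 4)
p(b, u) = -7 (p(b, u) = -7 + (⅙)*0 = -7 + 0 = -7)
F(h) = 211/4 (F(h) = -211/(-4) = -211*(-¼) = 211/4)
√(F(P(4)/29 + Y(-3)/p(-9, 1)) + 30072) = √(211/4 + 30072) = √(120499/4) = √120499/2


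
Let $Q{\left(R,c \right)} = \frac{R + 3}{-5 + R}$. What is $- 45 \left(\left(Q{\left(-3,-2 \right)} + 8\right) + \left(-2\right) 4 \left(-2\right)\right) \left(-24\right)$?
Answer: $25920$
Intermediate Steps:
$Q{\left(R,c \right)} = \frac{3 + R}{-5 + R}$
$- 45 \left(\left(Q{\left(-3,-2 \right)} + 8\right) + \left(-2\right) 4 \left(-2\right)\right) \left(-24\right) = - 45 \left(\left(\frac{3 - 3}{-5 - 3} + 8\right) + \left(-2\right) 4 \left(-2\right)\right) \left(-24\right) = - 45 \left(\left(\frac{1}{-8} \cdot 0 + 8\right) - -16\right) \left(-24\right) = - 45 \left(\left(\left(- \frac{1}{8}\right) 0 + 8\right) + 16\right) \left(-24\right) = - 45 \left(\left(0 + 8\right) + 16\right) \left(-24\right) = - 45 \left(8 + 16\right) \left(-24\right) = \left(-45\right) 24 \left(-24\right) = \left(-1080\right) \left(-24\right) = 25920$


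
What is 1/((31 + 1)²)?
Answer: 1/1024 ≈ 0.00097656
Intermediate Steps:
1/((31 + 1)²) = 1/(32²) = 1/1024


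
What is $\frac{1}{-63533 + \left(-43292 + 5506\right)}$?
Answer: $- \frac{1}{101319} \approx -9.8698 \cdot 10^{-6}$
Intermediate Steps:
$\frac{1}{-63533 + \left(-43292 + 5506\right)} = \frac{1}{-63533 - 37786} = \frac{1}{-101319} = - \frac{1}{101319}$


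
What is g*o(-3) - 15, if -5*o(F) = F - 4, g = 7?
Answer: -26/5 ≈ -5.2000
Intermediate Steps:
o(F) = ⅘ - F/5 (o(F) = -(F - 4)/5 = -(-4 + F)/5 = ⅘ - F/5)
g*o(-3) - 15 = 7*(⅘ - ⅕*(-3)) - 15 = 7*(⅘ + ⅗) - 15 = 7*(7/5) - 15 = 49/5 - 15 = -26/5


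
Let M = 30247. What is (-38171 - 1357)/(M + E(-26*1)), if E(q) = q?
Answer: -39528/30221 ≈ -1.3080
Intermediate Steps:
(-38171 - 1357)/(M + E(-26*1)) = (-38171 - 1357)/(30247 - 26*1) = -39528/(30247 - 26) = -39528/30221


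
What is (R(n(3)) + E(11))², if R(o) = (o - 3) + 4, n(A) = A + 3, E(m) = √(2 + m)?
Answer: (7 + √13)² ≈ 112.48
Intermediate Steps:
n(A) = 3 + A
R(o) = 1 + o (R(o) = (-3 + o) + 4 = 1 + o)
(R(n(3)) + E(11))² = ((1 + (3 + 3)) + √(2 + 11))² = ((1 + 6) + √13)² = (7 + √13)²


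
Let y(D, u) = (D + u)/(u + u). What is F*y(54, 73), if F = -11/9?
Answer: -1397/1314 ≈ -1.0632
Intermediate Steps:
y(D, u) = (D + u)/(2*u) (y(D, u) = (D + u)/((2*u)) = (D + u)*(1/(2*u)) = (D + u)/(2*u))
F = -11/9 (F = -11*⅑ = -11/9 ≈ -1.2222)
F*y(54, 73) = -11*(54 + 73)/(18*73) = -11*127/(18*73) = -11/9*127/146 = -1397/1314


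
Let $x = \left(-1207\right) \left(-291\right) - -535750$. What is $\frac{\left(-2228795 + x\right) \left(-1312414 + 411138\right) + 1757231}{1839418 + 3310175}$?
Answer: $\frac{403113701413}{1716531} \approx 2.3484 \cdot 10^{5}$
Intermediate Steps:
$x = 886987$ ($x = 351237 + 535750 = 886987$)
$\frac{\left(-2228795 + x\right) \left(-1312414 + 411138\right) + 1757231}{1839418 + 3310175} = \frac{\left(-2228795 + 886987\right) \left(-1312414 + 411138\right) + 1757231}{1839418 + 3310175} = \frac{\left(-1341808\right) \left(-901276\right) + 1757231}{5149593} = \left(1209339347008 + 1757231\right) \frac{1}{5149593} = 1209341104239 \cdot \frac{1}{5149593} = \frac{403113701413}{1716531}$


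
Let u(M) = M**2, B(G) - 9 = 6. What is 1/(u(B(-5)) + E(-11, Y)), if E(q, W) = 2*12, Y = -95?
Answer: 1/249 ≈ 0.0040161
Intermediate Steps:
B(G) = 15 (B(G) = 9 + 6 = 15)
E(q, W) = 24
1/(u(B(-5)) + E(-11, Y)) = 1/(15**2 + 24) = 1/(225 + 24) = 1/249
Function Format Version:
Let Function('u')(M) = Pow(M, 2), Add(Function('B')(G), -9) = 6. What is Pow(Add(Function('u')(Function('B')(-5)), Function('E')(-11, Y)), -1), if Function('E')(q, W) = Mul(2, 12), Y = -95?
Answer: Rational(1, 249) ≈ 0.0040161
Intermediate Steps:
Function('B')(G) = 15 (Function('B')(G) = Add(9, 6) = 15)
Function('E')(q, W) = 24
Pow(Add(Function('u')(Function('B')(-5)), Function('E')(-11, Y)), -1) = Pow(Add(Pow(15, 2), 24), -1) = Pow(Add(225, 24), -1) = Pow(249, -1) = Rational(1, 249)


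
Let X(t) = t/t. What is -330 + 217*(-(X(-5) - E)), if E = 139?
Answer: 29616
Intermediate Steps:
X(t) = 1
-330 + 217*(-(X(-5) - E)) = -330 + 217*(-(1 - 1*139)) = -330 + 217*(-(1 - 139)) = -330 + 217*(-1*(-138)) = -330 + 217*138 = -330 + 29946 = 29616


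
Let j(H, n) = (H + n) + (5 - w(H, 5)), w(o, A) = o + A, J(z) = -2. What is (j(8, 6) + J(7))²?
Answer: 16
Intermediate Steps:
w(o, A) = A + o
j(H, n) = n (j(H, n) = (H + n) + (5 - (5 + H)) = (H + n) + (5 + (-5 - H)) = (H + n) - H = n)
(j(8, 6) + J(7))² = (6 - 2)² = 4² = 16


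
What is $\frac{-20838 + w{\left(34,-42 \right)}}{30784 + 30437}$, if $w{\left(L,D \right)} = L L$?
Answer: $- \frac{19682}{61221} \approx -0.32149$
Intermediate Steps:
$w{\left(L,D \right)} = L^{2}$
$\frac{-20838 + w{\left(34,-42 \right)}}{30784 + 30437} = \frac{-20838 + 34^{2}}{30784 + 30437} = \frac{-20838 + 1156}{61221} = \left(-19682\right) \frac{1}{61221} = - \frac{19682}{61221}$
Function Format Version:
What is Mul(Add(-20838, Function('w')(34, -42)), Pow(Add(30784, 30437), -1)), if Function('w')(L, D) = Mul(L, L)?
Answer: Rational(-19682, 61221) ≈ -0.32149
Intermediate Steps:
Function('w')(L, D) = Pow(L, 2)
Mul(Add(-20838, Function('w')(34, -42)), Pow(Add(30784, 30437), -1)) = Mul(Add(-20838, Pow(34, 2)), Pow(Add(30784, 30437), -1)) = Mul(Add(-20838, 1156), Pow(61221, -1)) = Mul(-19682, Rational(1, 61221)) = Rational(-19682, 61221)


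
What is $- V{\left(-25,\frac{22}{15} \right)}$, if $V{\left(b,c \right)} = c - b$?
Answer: $- \frac{397}{15} \approx -26.467$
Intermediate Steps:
$- V{\left(-25,\frac{22}{15} \right)} = - (\frac{22}{15} - -25) = - (22 \cdot \frac{1}{15} + 25) = - (\frac{22}{15} + 25) = \left(-1\right) \frac{397}{15} = - \frac{397}{15}$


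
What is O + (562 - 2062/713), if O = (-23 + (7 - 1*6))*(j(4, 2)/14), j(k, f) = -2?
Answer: 2806194/4991 ≈ 562.25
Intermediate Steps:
O = 22/7 (O = (-23 + (7 - 1*6))*(-2/14) = (-23 + (7 - 6))*(-2*1/14) = (-23 + 1)*(-⅐) = -22*(-⅐) = 22/7 ≈ 3.1429)
O + (562 - 2062/713) = 22/7 + (562 - 2062/713) = 22/7 + 398644/713 = 2806194/4991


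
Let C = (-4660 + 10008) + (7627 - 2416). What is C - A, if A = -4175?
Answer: 14734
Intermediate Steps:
C = 10559 (C = 5348 + 5211 = 10559)
C - A = 10559 - 1*(-4175) = 10559 + 4175 = 14734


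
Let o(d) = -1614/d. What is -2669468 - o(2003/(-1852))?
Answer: -5349933532/2003 ≈ -2.6710e+6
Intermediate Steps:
-2669468 - o(2003/(-1852)) = -2669468 - (-1614)/(2003/(-1852)) = -2669468 - (-1614)/(2003*(-1/1852)) = -2669468 - (-1614)/(-2003/1852) = -2669468 - (-1614)*(-1852)/2003 = -2669468 - 1*2989128/2003 = -2669468 - 2989128/2003 = -5349933532/2003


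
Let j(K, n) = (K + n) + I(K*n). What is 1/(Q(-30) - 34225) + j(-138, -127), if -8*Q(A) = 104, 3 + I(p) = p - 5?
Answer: 590708213/34238 ≈ 17253.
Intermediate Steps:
I(p) = -8 + p (I(p) = -3 + (p - 5) = -3 + (-5 + p) = -8 + p)
Q(A) = -13 (Q(A) = -⅛*104 = -13)
j(K, n) = -8 + K + n + K*n (j(K, n) = (K + n) + (-8 + K*n) = -8 + K + n + K*n)
1/(Q(-30) - 34225) + j(-138, -127) = 1/(-13 - 34225) + (-8 - 138 - 127 - 138*(-127)) = 1/(-34238) + (-8 - 138 - 127 + 17526) = -1/34238 + 17253 = 590708213/34238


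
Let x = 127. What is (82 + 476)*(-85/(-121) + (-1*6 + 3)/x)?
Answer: 5821056/15367 ≈ 378.80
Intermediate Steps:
(82 + 476)*(-85/(-121) + (-1*6 + 3)/x) = (82 + 476)*(-85/(-121) + (-1*6 + 3)/127) = 558*(-85*(-1/121) + (-6 + 3)*(1/127)) = 558*(85/121 - 3*1/127) = 558*(85/121 - 3/127) = 558*(10432/15367) = 5821056/15367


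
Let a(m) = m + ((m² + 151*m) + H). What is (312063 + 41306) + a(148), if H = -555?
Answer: 397214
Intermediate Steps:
a(m) = -555 + m² + 152*m (a(m) = m + ((m² + 151*m) - 555) = m + (-555 + m² + 151*m) = -555 + m² + 152*m)
(312063 + 41306) + a(148) = (312063 + 41306) + (-555 + 148² + 152*148) = 353369 + (-555 + 21904 + 22496) = 353369 + 43845 = 397214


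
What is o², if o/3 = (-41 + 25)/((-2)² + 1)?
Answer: 2304/25 ≈ 92.160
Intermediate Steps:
o = -48/5 (o = 3*((-41 + 25)/((-2)² + 1)) = 3*(-16/(4 + 1)) = 3*(-16/5) = -48/5 ≈ -9.6000)
o² = (-48/5)² = 2304/25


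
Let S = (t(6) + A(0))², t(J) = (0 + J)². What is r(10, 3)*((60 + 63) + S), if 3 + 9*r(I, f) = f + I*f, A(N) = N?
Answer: 4730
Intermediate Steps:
t(J) = J²
S = 1296 (S = (6² + 0)² = (36 + 0)² = 36² = 1296)
r(I, f) = -⅓ + f/9 + I*f/9 (r(I, f) = -⅓ + (f + I*f)/9 = -⅓ + (f/9 + I*f/9) = -⅓ + f/9 + I*f/9)
r(10, 3)*((60 + 63) + S) = (-⅓ + (⅑)*3 + (⅑)*10*3)*((60 + 63) + 1296) = (-⅓ + ⅓ + 10/3)*(123 + 1296) = (10/3)*1419 = 4730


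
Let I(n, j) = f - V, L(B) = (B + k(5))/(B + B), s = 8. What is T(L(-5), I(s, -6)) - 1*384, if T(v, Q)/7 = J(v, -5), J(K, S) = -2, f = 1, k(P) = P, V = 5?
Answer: -398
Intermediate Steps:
L(B) = (5 + B)/(2*B) (L(B) = (B + 5)/(B + B) = (5 + B)/((2*B)) = (5 + B)*(1/(2*B)) = (5 + B)/(2*B))
I(n, j) = -4 (I(n, j) = 1 - 1*5 = 1 - 5 = -4)
T(v, Q) = -14 (T(v, Q) = 7*(-2) = -14)
T(L(-5), I(s, -6)) - 1*384 = -14 - 1*384 = -14 - 384 = -398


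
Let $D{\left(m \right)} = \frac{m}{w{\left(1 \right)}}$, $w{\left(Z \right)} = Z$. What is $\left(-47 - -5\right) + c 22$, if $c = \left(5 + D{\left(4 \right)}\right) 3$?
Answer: $552$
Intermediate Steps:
$D{\left(m \right)} = m$ ($D{\left(m \right)} = \frac{m}{1} = m 1 = m$)
$c = 27$ ($c = \left(5 + 4\right) 3 = 9 \cdot 3 = 27$)
$\left(-47 - -5\right) + c 22 = \left(-47 - -5\right) + 27 \cdot 22 = \left(-47 + 5\right) + 594 = -42 + 594 = 552$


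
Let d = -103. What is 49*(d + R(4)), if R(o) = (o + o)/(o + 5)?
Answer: -45031/9 ≈ -5003.4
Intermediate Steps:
R(o) = 2*o/(5 + o) (R(o) = (2*o)/(5 + o) = 2*o/(5 + o))
49*(d + R(4)) = 49*(-103 + 2*4/(5 + 4)) = 49*(-103 + 2*4/9) = 49*(-103 + 2*4*(1/9)) = 49*(-103 + 8/9) = 49*(-919/9) = -45031/9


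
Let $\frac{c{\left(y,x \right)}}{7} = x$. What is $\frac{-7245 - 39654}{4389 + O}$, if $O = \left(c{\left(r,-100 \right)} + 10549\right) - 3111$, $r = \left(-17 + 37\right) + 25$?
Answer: $- \frac{15633}{3709} \approx -4.2149$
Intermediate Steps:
$r = 45$ ($r = 20 + 25 = 45$)
$c{\left(y,x \right)} = 7 x$
$O = 6738$ ($O = \left(7 \left(-100\right) + 10549\right) - 3111 = \left(-700 + 10549\right) - 3111 = 9849 - 3111 = 6738$)
$\frac{-7245 - 39654}{4389 + O} = \frac{-7245 - 39654}{4389 + 6738} = - \frac{46899}{11127} = \left(-46899\right) \frac{1}{11127} = - \frac{15633}{3709}$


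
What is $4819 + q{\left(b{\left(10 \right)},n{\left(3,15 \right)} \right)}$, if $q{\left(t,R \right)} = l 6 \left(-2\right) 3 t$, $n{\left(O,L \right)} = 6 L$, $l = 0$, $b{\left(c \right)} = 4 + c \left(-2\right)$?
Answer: $4819$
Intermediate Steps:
$b{\left(c \right)} = 4 - 2 c$
$q{\left(t,R \right)} = 0$ ($q{\left(t,R \right)} = 0 \cdot 6 \left(-2\right) 3 t = 0 \left(- 6 t\right) = 0$)
$4819 + q{\left(b{\left(10 \right)},n{\left(3,15 \right)} \right)} = 4819 + 0 = 4819$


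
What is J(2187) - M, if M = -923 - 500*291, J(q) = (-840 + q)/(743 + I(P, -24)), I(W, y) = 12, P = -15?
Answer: 110550712/755 ≈ 1.4642e+5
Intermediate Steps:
J(q) = -168/151 + q/755 (J(q) = (-840 + q)/(743 + 12) = (-840 + q)/755 = (-840 + q)*(1/755) = -168/151 + q/755)
M = -146423 (M = -923 - 145500 = -146423)
J(2187) - M = (-168/151 + (1/755)*2187) - 1*(-146423) = (-168/151 + 2187/755) + 146423 = 1347/755 + 146423 = 110550712/755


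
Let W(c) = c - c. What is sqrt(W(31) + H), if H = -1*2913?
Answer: I*sqrt(2913) ≈ 53.972*I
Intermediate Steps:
H = -2913
W(c) = 0
sqrt(W(31) + H) = sqrt(0 - 2913) = sqrt(-2913) = I*sqrt(2913)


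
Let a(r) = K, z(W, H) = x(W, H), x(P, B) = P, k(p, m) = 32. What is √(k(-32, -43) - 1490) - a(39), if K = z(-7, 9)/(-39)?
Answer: -7/39 + 27*I*√2 ≈ -0.17949 + 38.184*I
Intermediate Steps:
z(W, H) = W
K = 7/39 (K = -7/(-39) = -7*(-1/39) = 7/39 ≈ 0.17949)
a(r) = 7/39
√(k(-32, -43) - 1490) - a(39) = √(32 - 1490) - 1*7/39 = √(-1458) - 7/39 = 27*I*√2 - 7/39 = -7/39 + 27*I*√2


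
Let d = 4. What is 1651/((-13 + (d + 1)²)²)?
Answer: 1651/144 ≈ 11.465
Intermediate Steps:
1651/((-13 + (d + 1)²)²) = 1651/((-13 + (4 + 1)²)²) = 1651/((-13 + 5²)²) = 1651/((-13 + 25)²) = 1651/(12²) = 1651/144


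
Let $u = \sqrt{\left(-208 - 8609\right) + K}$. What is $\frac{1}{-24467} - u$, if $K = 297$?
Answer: $- \frac{1}{24467} - 2 i \sqrt{2130} \approx -4.0871 \cdot 10^{-5} - 92.304 i$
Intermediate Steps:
$u = 2 i \sqrt{2130}$ ($u = \sqrt{\left(-208 - 8609\right) + 297} = \sqrt{-8817 + 297} = \sqrt{-8520} = 2 i \sqrt{2130} \approx 92.304 i$)
$\frac{1}{-24467} - u = \frac{1}{-24467} - 2 i \sqrt{2130} = - \frac{1}{24467} - 2 i \sqrt{2130}$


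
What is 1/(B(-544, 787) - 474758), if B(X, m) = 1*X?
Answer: -1/475302 ≈ -2.1039e-6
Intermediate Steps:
B(X, m) = X
1/(B(-544, 787) - 474758) = 1/(-544 - 474758) = 1/(-475302) = -1/475302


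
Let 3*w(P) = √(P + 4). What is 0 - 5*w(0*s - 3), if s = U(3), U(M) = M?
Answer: -5/3 ≈ -1.6667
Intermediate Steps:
s = 3
w(P) = √(4 + P)/3 (w(P) = √(P + 4)/3 = √(4 + P)/3)
0 - 5*w(0*s - 3) = 0 - 5*√(4 + (0*3 - 3))/3 = 0 - 5*√(4 + (0 - 3))/3 = 0 - 5*√(4 - 3)/3 = 0 - 5*√1/3 = 0 - 5/3 = -5/3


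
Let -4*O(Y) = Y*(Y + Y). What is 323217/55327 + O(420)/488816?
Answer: 19139224959/3380590354 ≈ 5.6615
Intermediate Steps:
O(Y) = -Y²/2 (O(Y) = -Y*(Y + Y)/4 = -Y*2*Y/4 = -Y²/2)
323217/55327 + O(420)/488816 = 323217/55327 - ½*420²/488816 = 323217*(1/55327) - ½*176400*(1/488816) = 323217/55327 - 88200*1/488816 = 323217/55327 - 11025/61102 = 19139224959/3380590354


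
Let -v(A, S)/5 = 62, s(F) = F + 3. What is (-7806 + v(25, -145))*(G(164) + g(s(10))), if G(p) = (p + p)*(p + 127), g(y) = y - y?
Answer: -774655968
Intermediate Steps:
s(F) = 3 + F
g(y) = 0
v(A, S) = -310 (v(A, S) = -5*62 = -310)
G(p) = 2*p*(127 + p) (G(p) = (2*p)*(127 + p) = 2*p*(127 + p))
(-7806 + v(25, -145))*(G(164) + g(s(10))) = (-7806 - 310)*(2*164*(127 + 164) + 0) = -8116*(2*164*291 + 0) = -8116*(95448 + 0) = -8116*95448 = -774655968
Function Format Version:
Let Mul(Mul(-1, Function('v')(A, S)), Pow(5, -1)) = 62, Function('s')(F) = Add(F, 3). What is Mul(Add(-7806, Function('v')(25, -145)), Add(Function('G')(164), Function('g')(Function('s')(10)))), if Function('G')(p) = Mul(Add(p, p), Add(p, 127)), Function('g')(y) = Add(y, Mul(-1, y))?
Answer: -774655968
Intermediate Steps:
Function('s')(F) = Add(3, F)
Function('g')(y) = 0
Function('v')(A, S) = -310 (Function('v')(A, S) = Mul(-5, 62) = -310)
Function('G')(p) = Mul(2, p, Add(127, p)) (Function('G')(p) = Mul(Mul(2, p), Add(127, p)) = Mul(2, p, Add(127, p)))
Mul(Add(-7806, Function('v')(25, -145)), Add(Function('G')(164), Function('g')(Function('s')(10)))) = Mul(Add(-7806, -310), Add(Mul(2, 164, Add(127, 164)), 0)) = Mul(-8116, Add(Mul(2, 164, 291), 0)) = Mul(-8116, Add(95448, 0)) = Mul(-8116, 95448) = -774655968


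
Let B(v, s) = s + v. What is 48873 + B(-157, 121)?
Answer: 48837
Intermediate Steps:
48873 + B(-157, 121) = 48873 + (121 - 157) = 48873 - 36 = 48837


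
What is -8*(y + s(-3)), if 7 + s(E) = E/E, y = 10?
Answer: -32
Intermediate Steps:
s(E) = -6 (s(E) = -7 + E/E = -7 + 1 = -6)
-8*(y + s(-3)) = -8*(10 - 6) = -8*4 = -32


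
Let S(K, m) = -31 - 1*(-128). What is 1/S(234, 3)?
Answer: 1/97 ≈ 0.010309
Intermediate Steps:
S(K, m) = 97 (S(K, m) = -31 + 128 = 97)
1/S(234, 3) = 1/97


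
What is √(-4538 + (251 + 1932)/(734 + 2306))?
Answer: 3*I*√291192670/760 ≈ 67.359*I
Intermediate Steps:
√(-4538 + (251 + 1932)/(734 + 2306)) = √(-4538 + 2183/3040) = √(-13793337/3040) = 3*I*√291192670/760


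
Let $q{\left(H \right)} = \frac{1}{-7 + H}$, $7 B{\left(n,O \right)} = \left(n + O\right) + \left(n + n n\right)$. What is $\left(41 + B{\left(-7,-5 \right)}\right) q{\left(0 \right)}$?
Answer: $- \frac{317}{49} \approx -6.4694$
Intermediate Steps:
$B{\left(n,O \right)} = \frac{O}{7} + \frac{n^{2}}{7} + \frac{2 n}{7}$ ($B{\left(n,O \right)} = \frac{\left(n + O\right) + \left(n + n n\right)}{7} = \frac{\left(O + n\right) + \left(n + n^{2}\right)}{7} = \frac{O + n^{2} + 2 n}{7} = \frac{O}{7} + \frac{n^{2}}{7} + \frac{2 n}{7}$)
$\left(41 + B{\left(-7,-5 \right)}\right) q{\left(0 \right)} = \frac{41 + \left(\frac{1}{7} \left(-5\right) + \frac{\left(-7\right)^{2}}{7} + \frac{2}{7} \left(-7\right)\right)}{-7 + 0} = \frac{41 - - \frac{30}{7}}{-7} = \left(41 - - \frac{30}{7}\right) \left(- \frac{1}{7}\right) = \left(41 + \frac{30}{7}\right) \left(- \frac{1}{7}\right) = \frac{317}{7} \left(- \frac{1}{7}\right) = - \frac{317}{49}$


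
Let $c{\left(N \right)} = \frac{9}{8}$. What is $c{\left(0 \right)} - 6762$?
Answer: $- \frac{54087}{8} \approx -6760.9$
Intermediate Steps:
$c{\left(N \right)} = \frac{9}{8}$ ($c{\left(N \right)} = 9 \cdot \frac{1}{8} = \frac{9}{8}$)
$c{\left(0 \right)} - 6762 = \frac{9}{8} - 6762 = - \frac{54087}{8}$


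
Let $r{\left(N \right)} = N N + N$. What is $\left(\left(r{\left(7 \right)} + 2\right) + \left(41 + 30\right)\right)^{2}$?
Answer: $16641$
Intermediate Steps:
$r{\left(N \right)} = N + N^{2}$ ($r{\left(N \right)} = N^{2} + N = N + N^{2}$)
$\left(\left(r{\left(7 \right)} + 2\right) + \left(41 + 30\right)\right)^{2} = \left(\left(7 \left(1 + 7\right) + 2\right) + \left(41 + 30\right)\right)^{2} = \left(\left(7 \cdot 8 + 2\right) + 71\right)^{2} = \left(\left(56 + 2\right) + 71\right)^{2} = \left(58 + 71\right)^{2} = 129^{2} = 16641$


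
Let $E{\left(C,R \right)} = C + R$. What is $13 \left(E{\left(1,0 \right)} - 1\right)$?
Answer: $0$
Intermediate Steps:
$13 \left(E{\left(1,0 \right)} - 1\right) = 13 \left(\left(1 + 0\right) - 1\right) = 13 \left(1 - 1\right) = 13 \cdot 0 = 0$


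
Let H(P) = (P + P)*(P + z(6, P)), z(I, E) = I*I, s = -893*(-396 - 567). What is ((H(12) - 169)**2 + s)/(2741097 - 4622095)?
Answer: -913124/940499 ≈ -0.97089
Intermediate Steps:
s = 859959 (s = -893*(-963) = 859959)
z(I, E) = I**2
H(P) = 2*P*(36 + P) (H(P) = (P + P)*(P + 6**2) = (2*P)*(P + 36) = (2*P)*(36 + P) = 2*P*(36 + P))
((H(12) - 169)**2 + s)/(2741097 - 4622095) = ((2*12*(36 + 12) - 169)**2 + 859959)/(2741097 - 4622095) = ((2*12*48 - 169)**2 + 859959)/(-1880998) = ((1152 - 169)**2 + 859959)*(-1/1880998) = (983**2 + 859959)*(-1/1880998) = (966289 + 859959)*(-1/1880998) = 1826248*(-1/1880998) = -913124/940499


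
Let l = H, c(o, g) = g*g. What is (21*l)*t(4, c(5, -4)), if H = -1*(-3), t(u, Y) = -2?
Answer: -126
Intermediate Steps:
c(o, g) = g**2
H = 3
l = 3
(21*l)*t(4, c(5, -4)) = (21*3)*(-2) = 63*(-2) = -126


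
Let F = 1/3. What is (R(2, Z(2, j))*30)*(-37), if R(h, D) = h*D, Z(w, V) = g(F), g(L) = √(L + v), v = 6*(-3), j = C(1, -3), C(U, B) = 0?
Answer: -740*I*√159 ≈ -9331.0*I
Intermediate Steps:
F = ⅓ (F = 1*(⅓) = ⅓ ≈ 0.33333)
j = 0
v = -18
g(L) = √(-18 + L) (g(L) = √(L - 18) = √(-18 + L))
Z(w, V) = I*√159/3 (Z(w, V) = √(-18 + ⅓) = √(-53/3) = I*√159/3)
R(h, D) = D*h
(R(2, Z(2, j))*30)*(-37) = (((I*√159/3)*2)*30)*(-37) = ((2*I*√159/3)*30)*(-37) = (20*I*√159)*(-37) = -740*I*√159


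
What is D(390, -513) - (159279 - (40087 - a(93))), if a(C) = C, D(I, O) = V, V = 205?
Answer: -119080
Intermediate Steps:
D(I, O) = 205
D(390, -513) - (159279 - (40087 - a(93))) = 205 - (159279 - (40087 - 1*93)) = 205 - (159279 - (40087 - 93)) = 205 - (159279 - 1*39994) = 205 - (159279 - 39994) = 205 - 1*119285 = 205 - 119285 = -119080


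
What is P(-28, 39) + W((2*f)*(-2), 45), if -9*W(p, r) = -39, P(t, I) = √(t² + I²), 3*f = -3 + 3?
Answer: 13/3 + √2305 ≈ 52.344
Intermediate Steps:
f = 0 (f = (-3 + 3)/3 = (⅓)*0 = 0)
P(t, I) = √(I² + t²)
W(p, r) = 13/3 (W(p, r) = -⅑*(-39) = 13/3)
P(-28, 39) + W((2*f)*(-2), 45) = √(39² + (-28)²) + 13/3 = √(1521 + 784) + 13/3 = √2305 + 13/3 = 13/3 + √2305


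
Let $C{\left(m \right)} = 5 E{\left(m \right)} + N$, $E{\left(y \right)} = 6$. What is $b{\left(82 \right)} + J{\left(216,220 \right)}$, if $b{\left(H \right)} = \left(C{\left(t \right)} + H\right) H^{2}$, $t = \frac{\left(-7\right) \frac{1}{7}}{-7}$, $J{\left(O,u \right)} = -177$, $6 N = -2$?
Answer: $\frac{2252009}{3} \approx 7.5067 \cdot 10^{5}$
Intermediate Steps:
$N = - \frac{1}{3}$ ($N = \frac{1}{6} \left(-2\right) = - \frac{1}{3} \approx -0.33333$)
$t = \frac{1}{7}$ ($t = \left(-7\right) \frac{1}{7} \left(- \frac{1}{7}\right) = \left(-1\right) \left(- \frac{1}{7}\right) = \frac{1}{7} \approx 0.14286$)
$C{\left(m \right)} = \frac{89}{3}$ ($C{\left(m \right)} = 5 \cdot 6 - \frac{1}{3} = 30 - \frac{1}{3} = \frac{89}{3}$)
$b{\left(H \right)} = H^{2} \left(\frac{89}{3} + H\right)$ ($b{\left(H \right)} = \left(\frac{89}{3} + H\right) H^{2} = H^{2} \left(\frac{89}{3} + H\right)$)
$b{\left(82 \right)} + J{\left(216,220 \right)} = 82^{2} \left(\frac{89}{3} + 82\right) - 177 = 6724 \cdot \frac{335}{3} - 177 = \frac{2252540}{3} - 177 = \frac{2252009}{3}$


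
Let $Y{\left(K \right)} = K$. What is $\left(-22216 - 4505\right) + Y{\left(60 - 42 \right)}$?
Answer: $-26703$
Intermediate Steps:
$\left(-22216 - 4505\right) + Y{\left(60 - 42 \right)} = \left(-22216 - 4505\right) + \left(60 - 42\right) = -26721 + 18 = -26703$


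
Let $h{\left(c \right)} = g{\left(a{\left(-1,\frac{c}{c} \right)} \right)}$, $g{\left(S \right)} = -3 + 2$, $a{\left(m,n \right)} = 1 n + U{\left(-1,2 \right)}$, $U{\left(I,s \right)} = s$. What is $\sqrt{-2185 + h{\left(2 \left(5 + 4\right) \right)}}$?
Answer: $i \sqrt{2186} \approx 46.755 i$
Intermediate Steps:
$a{\left(m,n \right)} = 2 + n$ ($a{\left(m,n \right)} = 1 n + 2 = n + 2 = 2 + n$)
$g{\left(S \right)} = -1$
$h{\left(c \right)} = -1$
$\sqrt{-2185 + h{\left(2 \left(5 + 4\right) \right)}} = \sqrt{-2185 - 1} = \sqrt{-2186} = i \sqrt{2186}$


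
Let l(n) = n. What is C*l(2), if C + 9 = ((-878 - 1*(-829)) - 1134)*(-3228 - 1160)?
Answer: 10381990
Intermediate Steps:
C = 5190995 (C = -9 + ((-878 - 1*(-829)) - 1134)*(-3228 - 1160) = -9 + ((-878 + 829) - 1134)*(-4388) = -9 + (-49 - 1134)*(-4388) = -9 - 1183*(-4388) = -9 + 5191004 = 5190995)
C*l(2) = 5190995*2 = 10381990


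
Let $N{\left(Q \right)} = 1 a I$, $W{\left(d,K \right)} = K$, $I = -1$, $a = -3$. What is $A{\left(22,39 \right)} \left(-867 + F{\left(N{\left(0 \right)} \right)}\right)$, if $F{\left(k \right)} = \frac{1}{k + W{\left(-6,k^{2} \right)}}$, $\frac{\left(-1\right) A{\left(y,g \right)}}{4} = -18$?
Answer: $-62418$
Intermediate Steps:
$A{\left(y,g \right)} = 72$ ($A{\left(y,g \right)} = \left(-4\right) \left(-18\right) = 72$)
$N{\left(Q \right)} = 3$ ($N{\left(Q \right)} = 1 \left(-3\right) \left(-1\right) = \left(-3\right) \left(-1\right) = 3$)
$F{\left(k \right)} = \frac{1}{k + k^{2}}$
$A{\left(22,39 \right)} \left(-867 + F{\left(N{\left(0 \right)} \right)}\right) = 72 \left(-867 + \frac{1}{3 \left(1 + 3\right)}\right) = 72 \left(-867 + \frac{1}{3 \cdot 4}\right) = 72 \left(-867 + \frac{1}{3} \cdot \frac{1}{4}\right) = 72 \left(-867 + \frac{1}{12}\right) = 72 \left(- \frac{10403}{12}\right) = -62418$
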